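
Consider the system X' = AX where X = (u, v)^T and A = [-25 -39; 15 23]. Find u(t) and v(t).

u(t) = 2C_1e^(-t)sin(3t) + 3C_1e^(-t)cos(3t) + 3C_2e^(-t)sin(3t) - 2C_2e^(-t)cos(3t), v(t) = -C_1e^(-t)sin(3t) - 2C_1e^(-t)cos(3t) - 2C_2e^(-t)sin(3t) + C_2e^(-t)cos(3t)

Coefficient matrix A = [[-25, -39], [15, 23]].
Characteristic polynomial det(A - λI) = λ^2 + 2λ + 10 = 0.
Eigenvalues λ = -1 ± 3i (complex conjugate pair).
For λ=-1+3i: an eigenvector is (3,-2) - i(2,-1) = (3 - 2i, -2 + i).
A real fundamental pair from Re and Im of e^((-1+3i)t)v: X_1 = e^(-t)(cos(3t)·(3,-2) + sin(3t)·(2,-1)), X_2 = e^(-t)(sin(3t)·(3,-2) - cos(3t)·(2,-1)).
General solution: C_1X_1 + C_2X_2.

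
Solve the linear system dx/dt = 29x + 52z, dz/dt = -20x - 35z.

x(t) = 2C_1e^(-3t)sin(4t) - 3C_1e^(-3t)cos(4t) - 3C_2e^(-3t)sin(4t) - 2C_2e^(-3t)cos(4t), z(t) = -C_1e^(-3t)sin(4t) + 2C_1e^(-3t)cos(4t) + 2C_2e^(-3t)sin(4t) + C_2e^(-3t)cos(4t)

Coefficient matrix A = [[29, 52], [-20, -35]].
Characteristic polynomial det(A - λI) = λ^2 + 6λ + 25 = 0.
Eigenvalues λ = -3 ± 4i (complex conjugate pair).
For λ=-3+4i: an eigenvector is (-3,2) - i(2,-1) = (-3 - 2i, 2 + i).
A real fundamental pair from Re and Im of e^((-3+4i)t)v: X_1 = e^(-3t)(cos(4t)·(-3,2) + sin(4t)·(2,-1)), X_2 = e^(-3t)(sin(4t)·(-3,2) - cos(4t)·(2,-1)).
General solution: C_1X_1 + C_2X_2.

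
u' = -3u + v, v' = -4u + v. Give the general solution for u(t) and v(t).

u(t) = -K_1e^(-t) - K_2te^(-t) + K_2e^(-t), v(t) = -2K_1e^(-t) - 2K_2te^(-t) + K_2e^(-t)

Coefficient matrix A = [[-3, 1], [-4, 1]].
Characteristic polynomial det(A - λI) = λ^2 + 2λ + 1 = 0.
Single eigenvalue λ = -1 with algebraic multiplicity 2.
Eigenvector v = (-1,-2); generalized eigenvector w with (A-λI)w=v is (1,1).
General solution: e^(-t)[K_1·v + K_2·(t·v + w)].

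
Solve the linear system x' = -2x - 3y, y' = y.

Coefficient matrix A = [[-2, -3], [0, 1]].
Characteristic polynomial det(A - λI) = λ^2 + λ - 2 = 0.
Eigenvalues λ = -2, 1.
For λ=-2: (A-λI) row 1 is [0, -3], so an eigenvector is (-1, 0).
For λ=1: (A-λI) row 1 is [-3, -3], so an eigenvector is (-1, 1).
General solution: K_1e^(-2t)(-1,0) + K_2e^(t)(-1,1).

x(t) = -K_1e^(-2t) - K_2e^(t), y(t) = K_2e^(t)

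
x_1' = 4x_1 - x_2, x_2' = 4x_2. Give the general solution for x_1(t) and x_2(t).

x_1(t) = C_1e^(4t) + C_2te^(4t) - 3C_2e^(4t), x_2(t) = -C_2e^(4t)

Coefficient matrix A = [[4, -1], [0, 4]].
Characteristic polynomial det(A - λI) = λ^2 - 8λ + 16 = 0.
Single eigenvalue λ = 4 with algebraic multiplicity 2.
Eigenvector v = (1,0); generalized eigenvector w with (A-λI)w=v is (-3,-1).
General solution: e^(4t)[C_1·v + C_2·(t·v + w)].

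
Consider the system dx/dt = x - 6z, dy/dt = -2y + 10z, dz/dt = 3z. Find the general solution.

Coefficient matrix A = [[1, 0, -6], [0, -2, 10], [0, 0, 3]].
det(A - λI) = 0 gives eigenvalues λ = -2, 1, 3.
For λ=-2: eigenvector (0,1,0).
For λ=1: eigenvector (1,0,0).
For λ=3: eigenvector (-3,2,1).
General solution: C_1e^(-2t)(0,1,0) + C_2e^(t)(1,0,0) + C_3e^(3t)(-3,2,1).

x(t) = C_2e^(t) - 3C_3e^(3t), y(t) = C_1e^(-2t) + 2C_3e^(3t), z(t) = C_3e^(3t)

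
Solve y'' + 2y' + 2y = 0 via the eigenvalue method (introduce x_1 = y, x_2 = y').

Let x_1 = y, x_2 = y'. Then x_1' = x_2 and x_2' = -2x_1 - 2x_2.
A = [[0,1],[-2,-2]]; det(A-λI) = λ^2 + 2λ + 2.
Eigenvalues λ = -1 ± i.

y(t) = C_1e^(-t)cos(t) + C_2e^(-t)sin(t)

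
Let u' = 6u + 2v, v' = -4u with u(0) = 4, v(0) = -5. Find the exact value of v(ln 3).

-261

A = [[6,2],[-4,0]]; eigenvalues λ = 4, 2.
Eigenvectors: (-1,1) for λ=4, (-1,2) for λ=2.
From the initial condition, c_1 = -3, c_2 = -1.
v(ln 3) = (-3)(3^4)(1) + (-1)(3^2)(2) = -261.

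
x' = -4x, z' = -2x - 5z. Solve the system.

Coefficient matrix A = [[-4, 0], [-2, -5]].
Characteristic polynomial det(A - λI) = λ^2 + 9λ + 20 = 0.
Eigenvalues λ = -5, -4.
For λ=-5: (A-λI) row 1 is [1, 0], so an eigenvector is (0, -1).
For λ=-4: (A-λI) row 2 is [-2, -1], so an eigenvector is (-1, 2).
General solution: C_1e^(-5t)(0,-1) + C_2e^(-4t)(-1,2).

x(t) = -C_2e^(-4t), z(t) = -C_1e^(-5t) + 2C_2e^(-4t)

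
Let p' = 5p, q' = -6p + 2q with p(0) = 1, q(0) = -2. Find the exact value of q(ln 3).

-486

A = [[5,0],[-6,2]]; eigenvalues λ = 5, 2.
Eigenvectors: (-1,2) for λ=5, (0,-1) for λ=2.
From the initial condition, c_1 = -1, c_2 = 0.
q(ln 3) = (-1)(3^5)(2) + (0)(3^2)(-1) = -486.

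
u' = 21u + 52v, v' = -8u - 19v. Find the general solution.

u(t) = 3C_1e^(t)sin(4t) - 2C_1e^(t)cos(4t) - 2C_2e^(t)sin(4t) - 3C_2e^(t)cos(4t), v(t) = -C_1e^(t)sin(4t) + C_1e^(t)cos(4t) + C_2e^(t)sin(4t) + C_2e^(t)cos(4t)

Coefficient matrix A = [[21, 52], [-8, -19]].
Characteristic polynomial det(A - λI) = λ^2 - 2λ + 17 = 0.
Eigenvalues λ = 1 ± 4i (complex conjugate pair).
For λ=1+4i: an eigenvector is (-2,1) - i(3,-1) = (-2 - 3i, 1 + i).
A real fundamental pair from Re and Im of e^((1+4i)t)v: X_1 = e^(t)(cos(4t)·(-2,1) + sin(4t)·(3,-1)), X_2 = e^(t)(sin(4t)·(-2,1) - cos(4t)·(3,-1)).
General solution: C_1X_1 + C_2X_2.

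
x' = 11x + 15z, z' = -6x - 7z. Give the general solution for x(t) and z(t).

x(t) = -2C_1e^(2t)sin(3t) + C_1e^(2t)cos(3t) + C_2e^(2t)sin(3t) + 2C_2e^(2t)cos(3t), z(t) = C_1e^(2t)sin(3t) - C_1e^(2t)cos(3t) - C_2e^(2t)sin(3t) - C_2e^(2t)cos(3t)

Coefficient matrix A = [[11, 15], [-6, -7]].
Characteristic polynomial det(A - λI) = λ^2 - 4λ + 13 = 0.
Eigenvalues λ = 2 ± 3i (complex conjugate pair).
For λ=2+3i: an eigenvector is (1,-1) - i(-2,1) = (1 + 2i, -1 - i).
A real fundamental pair from Re and Im of e^((2+3i)t)v: X_1 = e^(2t)(cos(3t)·(1,-1) + sin(3t)·(-2,1)), X_2 = e^(2t)(sin(3t)·(1,-1) - cos(3t)·(-2,1)).
General solution: C_1X_1 + C_2X_2.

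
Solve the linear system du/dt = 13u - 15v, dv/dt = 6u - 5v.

Coefficient matrix A = [[13, -15], [6, -5]].
Characteristic polynomial det(A - λI) = λ^2 - 8λ + 25 = 0.
Eigenvalues λ = 4 ± 3i (complex conjugate pair).
For λ=4+3i: an eigenvector is (1,1) - i(-2,-1) = (1 + 2i, 1 + i).
A real fundamental pair from Re and Im of e^((4+3i)t)v: X_1 = e^(4t)(cos(3t)·(1,1) + sin(3t)·(-2,-1)), X_2 = e^(4t)(sin(3t)·(1,1) - cos(3t)·(-2,-1)).
General solution: K_1X_1 + K_2X_2.

u(t) = -2K_1e^(4t)sin(3t) + K_1e^(4t)cos(3t) + K_2e^(4t)sin(3t) + 2K_2e^(4t)cos(3t), v(t) = -K_1e^(4t)sin(3t) + K_1e^(4t)cos(3t) + K_2e^(4t)sin(3t) + K_2e^(4t)cos(3t)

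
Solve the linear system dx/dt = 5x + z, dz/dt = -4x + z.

Coefficient matrix A = [[5, 1], [-4, 1]].
Characteristic polynomial det(A - λI) = λ^2 - 6λ + 9 = 0.
Single eigenvalue λ = 3 with algebraic multiplicity 2.
Eigenvector v = (1,-2); generalized eigenvector w with (A-λI)w=v is (2,-3).
General solution: e^(3t)[K_1·v + K_2·(t·v + w)].

x(t) = K_1e^(3t) + K_2te^(3t) + 2K_2e^(3t), z(t) = -2K_1e^(3t) - 2K_2te^(3t) - 3K_2e^(3t)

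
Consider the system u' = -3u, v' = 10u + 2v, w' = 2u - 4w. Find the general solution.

u(t) = K_2e^(-3t), v(t) = K_1e^(2t) - 2K_2e^(-3t), w(t) = 2K_2e^(-3t) + K_3e^(-4t)

Coefficient matrix A = [[-3, 0, 0], [10, 2, 0], [2, 0, -4]].
det(A - λI) = 0 gives eigenvalues λ = 2, -3, -4.
For λ=2: eigenvector (0,1,0).
For λ=-3: eigenvector (1,-2,2).
For λ=-4: eigenvector (0,0,1).
General solution: K_1e^(2t)(0,1,0) + K_2e^(-3t)(1,-2,2) + K_3e^(-4t)(0,0,1).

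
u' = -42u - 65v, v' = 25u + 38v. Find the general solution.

u(t) = -3K_1e^(-2t)sin(5t) + 2K_1e^(-2t)cos(5t) + 2K_2e^(-2t)sin(5t) + 3K_2e^(-2t)cos(5t), v(t) = 2K_1e^(-2t)sin(5t) - K_1e^(-2t)cos(5t) - K_2e^(-2t)sin(5t) - 2K_2e^(-2t)cos(5t)

Coefficient matrix A = [[-42, -65], [25, 38]].
Characteristic polynomial det(A - λI) = λ^2 + 4λ + 29 = 0.
Eigenvalues λ = -2 ± 5i (complex conjugate pair).
For λ=-2+5i: an eigenvector is (2,-1) - i(-3,2) = (2 + 3i, -1 - 2i).
A real fundamental pair from Re and Im of e^((-2+5i)t)v: X_1 = e^(-2t)(cos(5t)·(2,-1) + sin(5t)·(-3,2)), X_2 = e^(-2t)(sin(5t)·(2,-1) - cos(5t)·(-3,2)).
General solution: K_1X_1 + K_2X_2.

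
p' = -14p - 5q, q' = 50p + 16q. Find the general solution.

p(t) = K_1e^(t)cos(5t) + K_2e^(t)sin(5t), q(t) = K_1e^(t)sin(5t) - 3K_1e^(t)cos(5t) - 3K_2e^(t)sin(5t) - K_2e^(t)cos(5t)

Coefficient matrix A = [[-14, -5], [50, 16]].
Characteristic polynomial det(A - λI) = λ^2 - 2λ + 26 = 0.
Eigenvalues λ = 1 ± 5i (complex conjugate pair).
For λ=1+5i: an eigenvector is (1,-3) - i(0,1) = (1, -3 - i).
A real fundamental pair from Re and Im of e^((1+5i)t)v: X_1 = e^(t)(cos(5t)·(1,-3) + sin(5t)·(0,1)), X_2 = e^(t)(sin(5t)·(1,-3) - cos(5t)·(0,1)).
General solution: K_1X_1 + K_2X_2.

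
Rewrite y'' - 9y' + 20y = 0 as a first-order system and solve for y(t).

Let x_1 = y, x_2 = y'. Then x_1' = x_2 and x_2' = -20x_1 + 9x_2.
A = [[0,1],[-20,9]]; det(A-λI) = λ^2 - 9λ + 20.
Eigenvalues λ = 4, 5 with eigenvectors (1,4), (1,5).

y(t) = c_1e^(4t) + c_2e^(5t)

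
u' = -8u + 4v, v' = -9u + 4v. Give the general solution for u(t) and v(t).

Coefficient matrix A = [[-8, 4], [-9, 4]].
Characteristic polynomial det(A - λI) = λ^2 + 4λ + 4 = 0.
Single eigenvalue λ = -2 with algebraic multiplicity 2.
Eigenvector v = (2,3); generalized eigenvector w with (A-λI)w=v is (1,2).
General solution: e^(-2t)[K_1·v + K_2·(t·v + w)].

u(t) = 2K_1e^(-2t) + 2K_2te^(-2t) + K_2e^(-2t), v(t) = 3K_1e^(-2t) + 3K_2te^(-2t) + 2K_2e^(-2t)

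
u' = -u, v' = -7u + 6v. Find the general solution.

Coefficient matrix A = [[-1, 0], [-7, 6]].
Characteristic polynomial det(A - λI) = λ^2 - 5λ - 6 = 0.
Eigenvalues λ = 6, -1.
For λ=6: (A-λI) row 1 is [-7, 0], so an eigenvector is (0, 1).
For λ=-1: (A-λI) row 2 is [-7, 7], so an eigenvector is (-1, -1).
General solution: K_1e^(6t)(0,1) + K_2e^(-t)(-1,-1).

u(t) = -K_2e^(-t), v(t) = K_1e^(6t) - K_2e^(-t)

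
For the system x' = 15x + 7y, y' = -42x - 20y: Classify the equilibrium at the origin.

A = [[15,7],[-42,-20]]; det(A-λI) = λ^2 + 5λ - 6.
λ = -6, 1: opposite signs.

saddle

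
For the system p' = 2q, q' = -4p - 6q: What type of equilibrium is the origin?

A = [[0,2],[-4,-6]]; det(A-λI) = λ^2 + 6λ + 8.
λ = -4, -2: both negative.

stable node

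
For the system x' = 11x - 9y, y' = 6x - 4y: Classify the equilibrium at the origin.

unstable node

A = [[11,-9],[6,-4]]; det(A-λI) = λ^2 - 7λ + 10.
λ = 2, 5: both positive.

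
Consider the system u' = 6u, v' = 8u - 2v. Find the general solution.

u(t) = c_1e^(6t), v(t) = c_1e^(6t) - c_2e^(-2t)

Coefficient matrix A = [[6, 0], [8, -2]].
Characteristic polynomial det(A - λI) = λ^2 - 4λ - 12 = 0.
Eigenvalues λ = 6, -2.
For λ=6: (A-λI) row 2 is [8, -8], so an eigenvector is (1, 1).
For λ=-2: (A-λI) row 1 is [8, 0], so an eigenvector is (0, -1).
General solution: c_1e^(6t)(1,1) + c_2e^(-2t)(0,-1).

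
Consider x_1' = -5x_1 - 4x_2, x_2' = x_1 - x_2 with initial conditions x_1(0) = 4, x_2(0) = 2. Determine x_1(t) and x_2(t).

x_1(t) = -16te^(-3t) + 4e^(-3t), x_2(t) = 8te^(-3t) + 2e^(-3t)

Coefficient matrix A = [[-5, -4], [1, -1]].
Characteristic polynomial det(A - λI) = λ^2 + 6λ + 9 = 0.
Single eigenvalue λ = -3 with algebraic multiplicity 2.
Eigenvector v = (2,-1); generalized eigenvector w with (A-λI)w=v is (1,-1).
General solution: e^(-3t)[c_1·v + c_2·(t·v + w)].
Applying x_1(0)=4, x_2(0)=2 gives c_1=6, c_2=-8.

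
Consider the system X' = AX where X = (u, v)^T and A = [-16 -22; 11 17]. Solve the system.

u(t) = -2K_1e^(-5t) + K_2e^(6t), v(t) = K_1e^(-5t) - K_2e^(6t)

Coefficient matrix A = [[-16, -22], [11, 17]].
Characteristic polynomial det(A - λI) = λ^2 - λ - 30 = 0.
Eigenvalues λ = -5, 6.
For λ=-5: (A-λI) row 1 is [-11, -22], so an eigenvector is (-2, 1).
For λ=6: (A-λI) row 1 is [-22, -22], so an eigenvector is (1, -1).
General solution: K_1e^(-5t)(-2,1) + K_2e^(6t)(1,-1).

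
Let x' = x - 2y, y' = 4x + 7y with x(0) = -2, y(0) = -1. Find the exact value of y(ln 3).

A = [[1,-2],[4,7]]; eigenvalues λ = 3, 5.
Eigenvectors: (1,-1) for λ=3, (-1,2) for λ=5.
From the initial condition, c_1 = -5, c_2 = -3.
y(ln 3) = (-5)(3^3)(-1) + (-3)(3^5)(2) = -1323.

-1323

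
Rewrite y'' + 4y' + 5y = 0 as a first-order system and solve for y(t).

y(t) = C_1e^(-2t)cos(t) + C_2e^(-2t)sin(t)

Let x_1 = y, x_2 = y'. Then x_1' = x_2 and x_2' = -5x_1 - 4x_2.
A = [[0,1],[-5,-4]]; det(A-λI) = λ^2 + 4λ + 5.
Eigenvalues λ = -2 ± i.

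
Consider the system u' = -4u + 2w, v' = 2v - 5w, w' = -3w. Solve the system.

Coefficient matrix A = [[-4, 0, 2], [0, 2, -5], [0, 0, -3]].
det(A - λI) = 0 gives eigenvalues λ = -4, 2, -3.
For λ=-4: eigenvector (1,0,0).
For λ=2: eigenvector (0,1,0).
For λ=-3: eigenvector (2,1,1).
General solution: c_1e^(-4t)(1,0,0) + c_2e^(2t)(0,1,0) + c_3e^(-3t)(2,1,1).

u(t) = c_1e^(-4t) + 2c_3e^(-3t), v(t) = c_2e^(2t) + c_3e^(-3t), w(t) = c_3e^(-3t)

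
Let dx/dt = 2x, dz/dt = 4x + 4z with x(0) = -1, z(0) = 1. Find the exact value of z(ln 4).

-224

A = [[2,0],[4,4]]; eigenvalues λ = 4, 2.
Eigenvectors: (0,1) for λ=4, (-1,2) for λ=2.
From the initial condition, c_1 = -1, c_2 = 1.
z(ln 4) = (-1)(4^4)(1) + (1)(4^2)(2) = -224.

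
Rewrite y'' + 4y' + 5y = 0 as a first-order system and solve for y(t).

y(t) = C_1e^(-2t)cos(t) + C_2e^(-2t)sin(t)

Let x_1 = y, x_2 = y'. Then x_1' = x_2 and x_2' = -5x_1 - 4x_2.
A = [[0,1],[-5,-4]]; det(A-λI) = λ^2 + 4λ + 5.
Eigenvalues λ = -2 ± i.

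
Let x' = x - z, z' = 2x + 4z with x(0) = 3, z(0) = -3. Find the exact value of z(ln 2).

-12

A = [[1,-1],[2,4]]; eigenvalues λ = 2, 3.
Eigenvectors: (-1,1) for λ=2, (-1,2) for λ=3.
From the initial condition, c_1 = -3, c_2 = 0.
z(ln 2) = (-3)(2^2)(1) + (0)(2^3)(2) = -12.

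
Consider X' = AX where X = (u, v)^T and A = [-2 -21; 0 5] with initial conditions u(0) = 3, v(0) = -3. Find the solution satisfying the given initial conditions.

Coefficient matrix A = [[-2, -21], [0, 5]].
Characteristic polynomial det(A - λI) = λ^2 - 3λ - 10 = 0.
Eigenvalues λ = -2, 5.
For λ=-2: (A-λI) row 1 is [0, -21], so an eigenvector is (-1, 0).
For λ=5: (A-λI) row 1 is [-7, -21], so an eigenvector is (-3, 1).
General solution: C_1e^(-2t)(-1,0) + C_2e^(5t)(-3,1).
Applying u(0)=3, v(0)=-3 gives C_1=6, C_2=-3.

u(t) = 9e^(5t) - 6e^(-2t), v(t) = -3e^(5t)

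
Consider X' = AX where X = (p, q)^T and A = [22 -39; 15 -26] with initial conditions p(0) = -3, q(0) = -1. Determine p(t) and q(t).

p(t) = -11e^(-2t)sin(3t) - 3e^(-2t)cos(3t), q(t) = -7e^(-2t)sin(3t) - e^(-2t)cos(3t)

Coefficient matrix A = [[22, -39], [15, -26]].
Characteristic polynomial det(A - λI) = λ^2 + 4λ + 13 = 0.
Eigenvalues λ = -2 ± 3i (complex conjugate pair).
For λ=-2+3i: an eigenvector is (3,2) - i(-2,-1) = (3 + 2i, 2 + i).
A real fundamental pair from Re and Im of e^((-2+3i)t)v: X_1 = e^(-2t)(cos(3t)·(3,2) + sin(3t)·(-2,-1)), X_2 = e^(-2t)(sin(3t)·(3,2) - cos(3t)·(-2,-1)).
General solution: C_1X_1 + C_2X_2.
Applying p(0)=-3, q(0)=-1 gives C_1=1, C_2=-3.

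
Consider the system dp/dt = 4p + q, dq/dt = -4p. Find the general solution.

Coefficient matrix A = [[4, 1], [-4, 0]].
Characteristic polynomial det(A - λI) = λ^2 - 4λ + 4 = 0.
Single eigenvalue λ = 2 with algebraic multiplicity 2.
Eigenvector v = (1,-2); generalized eigenvector w with (A-λI)w=v is (2,-3).
General solution: e^(2t)[C_1·v + C_2·(t·v + w)].

p(t) = C_1e^(2t) + C_2te^(2t) + 2C_2e^(2t), q(t) = -2C_1e^(2t) - 2C_2te^(2t) - 3C_2e^(2t)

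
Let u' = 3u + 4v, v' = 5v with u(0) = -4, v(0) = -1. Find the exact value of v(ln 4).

-1024

A = [[3,4],[0,5]]; eigenvalues λ = 3, 5.
Eigenvectors: (-1,0) for λ=3, (2,1) for λ=5.
From the initial condition, c_1 = 2, c_2 = -1.
v(ln 4) = (2)(4^3)(0) + (-1)(4^5)(1) = -1024.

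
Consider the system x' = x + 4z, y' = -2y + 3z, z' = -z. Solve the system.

x(t) = c_1e^(t) - 2c_3e^(-t), y(t) = c_2e^(-2t) + 3c_3e^(-t), z(t) = c_3e^(-t)

Coefficient matrix A = [[1, 0, 4], [0, -2, 3], [0, 0, -1]].
det(A - λI) = 0 gives eigenvalues λ = 1, -2, -1.
For λ=1: eigenvector (1,0,0).
For λ=-2: eigenvector (0,1,0).
For λ=-1: eigenvector (-2,3,1).
General solution: c_1e^(t)(1,0,0) + c_2e^(-2t)(0,1,0) + c_3e^(-t)(-2,3,1).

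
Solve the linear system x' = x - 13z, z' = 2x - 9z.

Coefficient matrix A = [[1, -13], [2, -9]].
Characteristic polynomial det(A - λI) = λ^2 + 8λ + 17 = 0.
Eigenvalues λ = -4 ± i (complex conjugate pair).
For λ=-4+i: an eigenvector is (-3,-1) - i(-2,-1) = (-3 + 2i, -1 + i).
A real fundamental pair from Re and Im of e^((-4+i)t)v: X_1 = e^(-4t)(cos(t)·(-3,-1) + sin(t)·(-2,-1)), X_2 = e^(-4t)(sin(t)·(-3,-1) - cos(t)·(-2,-1)).
General solution: K_1X_1 + K_2X_2.

x(t) = -2K_1e^(-4t)sin(t) - 3K_1e^(-4t)cos(t) - 3K_2e^(-4t)sin(t) + 2K_2e^(-4t)cos(t), z(t) = -K_1e^(-4t)sin(t) - K_1e^(-4t)cos(t) - K_2e^(-4t)sin(t) + K_2e^(-4t)cos(t)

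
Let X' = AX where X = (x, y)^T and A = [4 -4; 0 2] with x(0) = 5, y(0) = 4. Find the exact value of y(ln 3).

36

A = [[4,-4],[0,2]]; eigenvalues λ = 2, 4.
Eigenvectors: (-2,-1) for λ=2, (-1,0) for λ=4.
From the initial condition, c_1 = -4, c_2 = 3.
y(ln 3) = (-4)(3^2)(-1) + (3)(3^4)(0) = 36.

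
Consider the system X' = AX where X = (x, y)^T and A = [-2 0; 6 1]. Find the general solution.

Coefficient matrix A = [[-2, 0], [6, 1]].
Characteristic polynomial det(A - λI) = λ^2 + λ - 2 = 0.
Eigenvalues λ = -2, 1.
For λ=-2: (A-λI) row 2 is [6, 3], so an eigenvector is (1, -2).
For λ=1: (A-λI) row 1 is [-3, 0], so an eigenvector is (0, -1).
General solution: C_1e^(-2t)(1,-2) + C_2e^(t)(0,-1).

x(t) = C_1e^(-2t), y(t) = -2C_1e^(-2t) - C_2e^(t)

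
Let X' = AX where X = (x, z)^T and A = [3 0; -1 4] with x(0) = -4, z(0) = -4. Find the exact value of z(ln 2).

-32

A = [[3,0],[-1,4]]; eigenvalues λ = 3, 4.
Eigenvectors: (1,1) for λ=3, (0,-1) for λ=4.
From the initial condition, c_1 = -4, c_2 = 0.
z(ln 2) = (-4)(2^3)(1) + (0)(2^4)(-1) = -32.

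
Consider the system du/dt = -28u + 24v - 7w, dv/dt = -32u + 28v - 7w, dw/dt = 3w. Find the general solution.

u(t) = 3c_1e^(4t) - c_2e^(-4t) - c_3e^(3t), v(t) = 4c_1e^(4t) - c_2e^(-4t) - c_3e^(3t), w(t) = c_3e^(3t)

Coefficient matrix A = [[-28, 24, -7], [-32, 28, -7], [0, 0, 3]].
det(A - λI) = 0 gives eigenvalues λ = 4, -4, 3.
For λ=4: eigenvector (3,4,0).
For λ=-4: eigenvector (-1,-1,0).
For λ=3: eigenvector (-1,-1,1).
General solution: c_1e^(4t)(3,4,0) + c_2e^(-4t)(-1,-1,0) + c_3e^(3t)(-1,-1,1).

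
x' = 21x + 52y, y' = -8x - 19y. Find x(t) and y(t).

Coefficient matrix A = [[21, 52], [-8, -19]].
Characteristic polynomial det(A - λI) = λ^2 - 2λ + 17 = 0.
Eigenvalues λ = 1 ± 4i (complex conjugate pair).
For λ=1+4i: an eigenvector is (-2,1) - i(3,-1) = (-2 - 3i, 1 + i).
A real fundamental pair from Re and Im of e^((1+4i)t)v: X_1 = e^(t)(cos(4t)·(-2,1) + sin(4t)·(3,-1)), X_2 = e^(t)(sin(4t)·(-2,1) - cos(4t)·(3,-1)).
General solution: K_1X_1 + K_2X_2.

x(t) = 3K_1e^(t)sin(4t) - 2K_1e^(t)cos(4t) - 2K_2e^(t)sin(4t) - 3K_2e^(t)cos(4t), y(t) = -K_1e^(t)sin(4t) + K_1e^(t)cos(4t) + K_2e^(t)sin(4t) + K_2e^(t)cos(4t)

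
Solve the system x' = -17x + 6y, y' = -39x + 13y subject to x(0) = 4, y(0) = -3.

Coefficient matrix A = [[-17, 6], [-39, 13]].
Characteristic polynomial det(A - λI) = λ^2 + 4λ + 13 = 0.
Eigenvalues λ = -2 ± 3i (complex conjugate pair).
For λ=-2+3i: an eigenvector is (-1,-2) - i(1,3) = (-1 - i, -2 - 3i).
A real fundamental pair from Re and Im of e^((-2+3i)t)v: X_1 = e^(-2t)(cos(3t)·(-1,-2) + sin(3t)·(1,3)), X_2 = e^(-2t)(sin(3t)·(-1,-2) - cos(3t)·(1,3)).
General solution: K_1X_1 + K_2X_2.
Applying x(0)=4, y(0)=-3 gives K_1=-15, K_2=11.

x(t) = -26e^(-2t)sin(3t) + 4e^(-2t)cos(3t), y(t) = -67e^(-2t)sin(3t) - 3e^(-2t)cos(3t)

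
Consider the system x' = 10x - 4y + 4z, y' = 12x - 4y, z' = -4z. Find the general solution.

Coefficient matrix A = [[10, -4, 4], [12, -4, 0], [0, 0, -4]].
det(A - λI) = 0 gives eigenvalues λ = 2, 4, -4.
For λ=2: eigenvector (1,2,0).
For λ=4: eigenvector (-2,-3,0).
For λ=-4: eigenvector (0,1,1).
General solution: c_1e^(2t)(1,2,0) + c_2e^(4t)(-2,-3,0) + c_3e^(-4t)(0,1,1).

x(t) = c_1e^(2t) - 2c_2e^(4t), y(t) = 2c_1e^(2t) - 3c_2e^(4t) + c_3e^(-4t), z(t) = c_3e^(-4t)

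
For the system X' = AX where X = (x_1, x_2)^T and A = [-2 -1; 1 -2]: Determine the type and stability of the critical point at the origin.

A = [[-2,-1],[1,-2]]; det(A-λI) = λ^2 + 4λ + 5.
λ = -2 ± i: negative real part.

stable spiral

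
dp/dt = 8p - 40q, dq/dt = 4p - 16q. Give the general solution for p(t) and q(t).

Coefficient matrix A = [[8, -40], [4, -16]].
Characteristic polynomial det(A - λI) = λ^2 + 8λ + 32 = 0.
Eigenvalues λ = -4 ± 4i (complex conjugate pair).
For λ=-4+4i: an eigenvector is (3,1) - i(-1,0) = (3 + i, 1).
A real fundamental pair from Re and Im of e^((-4+4i)t)v: X_1 = e^(-4t)(cos(4t)·(3,1) + sin(4t)·(-1,0)), X_2 = e^(-4t)(sin(4t)·(3,1) - cos(4t)·(-1,0)).
General solution: C_1X_1 + C_2X_2.

p(t) = -C_1e^(-4t)sin(4t) + 3C_1e^(-4t)cos(4t) + 3C_2e^(-4t)sin(4t) + C_2e^(-4t)cos(4t), q(t) = C_1e^(-4t)cos(4t) + C_2e^(-4t)sin(4t)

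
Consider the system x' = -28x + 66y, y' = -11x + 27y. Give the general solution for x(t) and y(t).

x(t) = -2C_1e^(5t) + 3C_2e^(-6t), y(t) = -C_1e^(5t) + C_2e^(-6t)

Coefficient matrix A = [[-28, 66], [-11, 27]].
Characteristic polynomial det(A - λI) = λ^2 + λ - 30 = 0.
Eigenvalues λ = 5, -6.
For λ=5: (A-λI) row 1 is [-33, 66], so an eigenvector is (-2, -1).
For λ=-6: (A-λI) row 1 is [-22, 66], so an eigenvector is (3, 1).
General solution: C_1e^(5t)(-2,-1) + C_2e^(-6t)(3,1).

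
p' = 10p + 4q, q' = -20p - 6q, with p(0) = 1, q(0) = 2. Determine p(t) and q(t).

p(t) = 4e^(2t)sin(4t) + e^(2t)cos(4t), q(t) = -9e^(2t)sin(4t) + 2e^(2t)cos(4t)

Coefficient matrix A = [[10, 4], [-20, -6]].
Characteristic polynomial det(A - λI) = λ^2 - 4λ + 20 = 0.
Eigenvalues λ = 2 ± 4i (complex conjugate pair).
For λ=2+4i: an eigenvector is (-1,2) - i(0,1) = (-1, 2 - i).
A real fundamental pair from Re and Im of e^((2+4i)t)v: X_1 = e^(2t)(cos(4t)·(-1,2) + sin(4t)·(0,1)), X_2 = e^(2t)(sin(4t)·(-1,2) - cos(4t)·(0,1)).
General solution: K_1X_1 + K_2X_2.
Applying p(0)=1, q(0)=2 gives K_1=-1, K_2=-4.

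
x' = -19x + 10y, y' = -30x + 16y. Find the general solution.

x(t) = c_1e^(t) - 2c_2e^(-4t), y(t) = 2c_1e^(t) - 3c_2e^(-4t)

Coefficient matrix A = [[-19, 10], [-30, 16]].
Characteristic polynomial det(A - λI) = λ^2 + 3λ - 4 = 0.
Eigenvalues λ = 1, -4.
For λ=1: (A-λI) row 1 is [-20, 10], so an eigenvector is (1, 2).
For λ=-4: (A-λI) row 1 is [-15, 10], so an eigenvector is (-2, -3).
General solution: c_1e^(t)(1,2) + c_2e^(-4t)(-2,-3).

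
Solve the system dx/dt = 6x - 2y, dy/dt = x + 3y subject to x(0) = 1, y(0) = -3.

Coefficient matrix A = [[6, -2], [1, 3]].
Characteristic polynomial det(A - λI) = λ^2 - 9λ + 20 = 0.
Eigenvalues λ = 4, 5.
For λ=4: (A-λI) row 1 is [2, -2], so an eigenvector is (-1, -1).
For λ=5: (A-λI) row 1 is [1, -2], so an eigenvector is (-2, -1).
General solution: C_1e^(4t)(-1,-1) + C_2e^(5t)(-2,-1).
Applying x(0)=1, y(0)=-3 gives C_1=7, C_2=-4.

x(t) = 8e^(5t) - 7e^(4t), y(t) = 4e^(5t) - 7e^(4t)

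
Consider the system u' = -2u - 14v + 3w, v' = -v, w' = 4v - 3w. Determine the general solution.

Coefficient matrix A = [[-2, -14, 3], [0, -1, 0], [0, 4, -3]].
det(A - λI) = 0 gives eigenvalues λ = -2, -1, -3.
For λ=-2: eigenvector (1,0,0).
For λ=-1: eigenvector (-8,1,2).
For λ=-3: eigenvector (-3,0,1).
General solution: C_1e^(-2t)(1,0,0) + C_2e^(-t)(-8,1,2) + C_3e^(-3t)(-3,0,1).

u(t) = C_1e^(-2t) - 8C_2e^(-t) - 3C_3e^(-3t), v(t) = C_2e^(-t), w(t) = 2C_2e^(-t) + C_3e^(-3t)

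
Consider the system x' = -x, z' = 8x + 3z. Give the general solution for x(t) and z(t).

x(t) = -c_1e^(-t), z(t) = 2c_1e^(-t) - c_2e^(3t)

Coefficient matrix A = [[-1, 0], [8, 3]].
Characteristic polynomial det(A - λI) = λ^2 - 2λ - 3 = 0.
Eigenvalues λ = -1, 3.
For λ=-1: (A-λI) row 2 is [8, 4], so an eigenvector is (-1, 2).
For λ=3: (A-λI) row 1 is [-4, 0], so an eigenvector is (0, -1).
General solution: c_1e^(-t)(-1,2) + c_2e^(3t)(0,-1).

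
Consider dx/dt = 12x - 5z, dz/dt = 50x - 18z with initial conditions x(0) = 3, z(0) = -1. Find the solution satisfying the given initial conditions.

x(t) = 10e^(-3t)sin(5t) + 3e^(-3t)cos(5t), z(t) = 33e^(-3t)sin(5t) - e^(-3t)cos(5t)

Coefficient matrix A = [[12, -5], [50, -18]].
Characteristic polynomial det(A - λI) = λ^2 + 6λ + 34 = 0.
Eigenvalues λ = -3 ± 5i (complex conjugate pair).
For λ=-3+5i: an eigenvector is (1,3) - i(0,1) = (1, 3 - i).
A real fundamental pair from Re and Im of e^((-3+5i)t)v: X_1 = e^(-3t)(cos(5t)·(1,3) + sin(5t)·(0,1)), X_2 = e^(-3t)(sin(5t)·(1,3) - cos(5t)·(0,1)).
General solution: c_1X_1 + c_2X_2.
Applying x(0)=3, z(0)=-1 gives c_1=3, c_2=10.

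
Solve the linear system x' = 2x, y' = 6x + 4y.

Coefficient matrix A = [[2, 0], [6, 4]].
Characteristic polynomial det(A - λI) = λ^2 - 6λ + 8 = 0.
Eigenvalues λ = 2, 4.
For λ=2: (A-λI) row 2 is [6, 2], so an eigenvector is (-1, 3).
For λ=4: (A-λI) row 1 is [-2, 0], so an eigenvector is (0, 1).
General solution: c_1e^(2t)(-1,3) + c_2e^(4t)(0,1).

x(t) = -c_1e^(2t), y(t) = 3c_1e^(2t) + c_2e^(4t)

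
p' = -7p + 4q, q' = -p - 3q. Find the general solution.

Coefficient matrix A = [[-7, 4], [-1, -3]].
Characteristic polynomial det(A - λI) = λ^2 + 10λ + 25 = 0.
Single eigenvalue λ = -5 with algebraic multiplicity 2.
Eigenvector v = (-2,-1); generalized eigenvector w with (A-λI)w=v is (-3,-2).
General solution: e^(-5t)[K_1·v + K_2·(t·v + w)].

p(t) = -2K_1e^(-5t) - 2K_2te^(-5t) - 3K_2e^(-5t), q(t) = -K_1e^(-5t) - K_2te^(-5t) - 2K_2e^(-5t)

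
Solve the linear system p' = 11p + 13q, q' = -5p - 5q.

p(t) = -2C_1e^(3t)sin(t) + 3C_1e^(3t)cos(t) + 3C_2e^(3t)sin(t) + 2C_2e^(3t)cos(t), q(t) = C_1e^(3t)sin(t) - 2C_1e^(3t)cos(t) - 2C_2e^(3t)sin(t) - C_2e^(3t)cos(t)

Coefficient matrix A = [[11, 13], [-5, -5]].
Characteristic polynomial det(A - λI) = λ^2 - 6λ + 10 = 0.
Eigenvalues λ = 3 ± i (complex conjugate pair).
For λ=3+i: an eigenvector is (3,-2) - i(-2,1) = (3 + 2i, -2 - i).
A real fundamental pair from Re and Im of e^((3+i)t)v: X_1 = e^(3t)(cos(t)·(3,-2) + sin(t)·(-2,1)), X_2 = e^(3t)(sin(t)·(3,-2) - cos(t)·(-2,1)).
General solution: C_1X_1 + C_2X_2.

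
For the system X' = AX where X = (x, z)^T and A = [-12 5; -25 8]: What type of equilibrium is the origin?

stable spiral

A = [[-12,5],[-25,8]]; det(A-λI) = λ^2 + 4λ + 29.
λ = -2 ± 5i: negative real part.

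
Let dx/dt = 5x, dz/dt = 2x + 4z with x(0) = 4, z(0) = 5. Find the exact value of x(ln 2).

A = [[5,0],[2,4]]; eigenvalues λ = 4, 5.
Eigenvectors: (0,-1) for λ=4, (1,2) for λ=5.
From the initial condition, c_1 = 3, c_2 = 4.
x(ln 2) = (3)(2^4)(0) + (4)(2^5)(1) = 128.

128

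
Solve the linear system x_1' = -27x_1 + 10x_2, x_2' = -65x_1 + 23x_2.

Coefficient matrix A = [[-27, 10], [-65, 23]].
Characteristic polynomial det(A - λI) = λ^2 + 4λ + 29 = 0.
Eigenvalues λ = -2 ± 5i (complex conjugate pair).
For λ=-2+5i: an eigenvector is (-1,-2) - i(1,3) = (-1 - i, -2 - 3i).
A real fundamental pair from Re and Im of e^((-2+5i)t)v: X_1 = e^(-2t)(cos(5t)·(-1,-2) + sin(5t)·(1,3)), X_2 = e^(-2t)(sin(5t)·(-1,-2) - cos(5t)·(1,3)).
General solution: K_1X_1 + K_2X_2.

x_1(t) = K_1e^(-2t)sin(5t) - K_1e^(-2t)cos(5t) - K_2e^(-2t)sin(5t) - K_2e^(-2t)cos(5t), x_2(t) = 3K_1e^(-2t)sin(5t) - 2K_1e^(-2t)cos(5t) - 2K_2e^(-2t)sin(5t) - 3K_2e^(-2t)cos(5t)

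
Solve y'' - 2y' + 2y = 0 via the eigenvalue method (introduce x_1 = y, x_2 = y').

Let x_1 = y, x_2 = y'. Then x_1' = x_2 and x_2' = -2x_1 + 2x_2.
A = [[0,1],[-2,2]]; det(A-λI) = λ^2 - 2λ + 2.
Eigenvalues λ = 1 ± i.

y(t) = K_1e^(t)cos(t) + K_2e^(t)sin(t)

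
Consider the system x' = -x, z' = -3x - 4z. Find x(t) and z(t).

Coefficient matrix A = [[-1, 0], [-3, -4]].
Characteristic polynomial det(A - λI) = λ^2 + 5λ + 4 = 0.
Eigenvalues λ = -4, -1.
For λ=-4: (A-λI) row 1 is [3, 0], so an eigenvector is (0, 1).
For λ=-1: (A-λI) row 2 is [-3, -3], so an eigenvector is (-1, 1).
General solution: c_1e^(-4t)(0,1) + c_2e^(-t)(-1,1).

x(t) = -c_2e^(-t), z(t) = c_1e^(-4t) + c_2e^(-t)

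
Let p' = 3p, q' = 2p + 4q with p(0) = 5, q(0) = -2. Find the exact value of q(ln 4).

1408

A = [[3,0],[2,4]]; eigenvalues λ = 4, 3.
Eigenvectors: (0,-1) for λ=4, (-1,2) for λ=3.
From the initial condition, c_1 = -8, c_2 = -5.
q(ln 4) = (-8)(4^4)(-1) + (-5)(4^3)(2) = 1408.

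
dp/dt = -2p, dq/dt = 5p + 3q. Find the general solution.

Coefficient matrix A = [[-2, 0], [5, 3]].
Characteristic polynomial det(A - λI) = λ^2 - λ - 6 = 0.
Eigenvalues λ = 3, -2.
For λ=3: (A-λI) row 1 is [-5, 0], so an eigenvector is (0, -1).
For λ=-2: (A-λI) row 2 is [5, 5], so an eigenvector is (1, -1).
General solution: c_1e^(3t)(0,-1) + c_2e^(-2t)(1,-1).

p(t) = c_2e^(-2t), q(t) = -c_1e^(3t) - c_2e^(-2t)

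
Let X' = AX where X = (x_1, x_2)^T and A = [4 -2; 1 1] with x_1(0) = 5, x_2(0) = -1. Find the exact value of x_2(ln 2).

A = [[4,-2],[1,1]]; eigenvalues λ = 2, 3.
Eigenvectors: (-1,-1) for λ=2, (-2,-1) for λ=3.
From the initial condition, c_1 = 7, c_2 = -6.
x_2(ln 2) = (7)(2^2)(-1) + (-6)(2^3)(-1) = 20.

20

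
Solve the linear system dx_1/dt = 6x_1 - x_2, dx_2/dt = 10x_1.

x_1(t) = K_1e^(3t)sin(t) - K_2e^(3t)cos(t), x_2(t) = 3K_1e^(3t)sin(t) - K_1e^(3t)cos(t) - K_2e^(3t)sin(t) - 3K_2e^(3t)cos(t)

Coefficient matrix A = [[6, -1], [10, 0]].
Characteristic polynomial det(A - λI) = λ^2 - 6λ + 10 = 0.
Eigenvalues λ = 3 ± i (complex conjugate pair).
For λ=3+i: an eigenvector is (0,-1) - i(1,3) = (0 - i, -1 - 3i).
A real fundamental pair from Re and Im of e^((3+i)t)v: X_1 = e^(3t)(cos(t)·(0,-1) + sin(t)·(1,3)), X_2 = e^(3t)(sin(t)·(0,-1) - cos(t)·(1,3)).
General solution: K_1X_1 + K_2X_2.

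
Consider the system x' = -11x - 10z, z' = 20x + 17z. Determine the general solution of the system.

x(t) = -2c_1e^(3t)sin(2t) + c_1e^(3t)cos(2t) + c_2e^(3t)sin(2t) + 2c_2e^(3t)cos(2t), z(t) = 3c_1e^(3t)sin(2t) - c_1e^(3t)cos(2t) - c_2e^(3t)sin(2t) - 3c_2e^(3t)cos(2t)

Coefficient matrix A = [[-11, -10], [20, 17]].
Characteristic polynomial det(A - λI) = λ^2 - 6λ + 13 = 0.
Eigenvalues λ = 3 ± 2i (complex conjugate pair).
For λ=3+2i: an eigenvector is (1,-1) - i(-2,3) = (1 + 2i, -1 - 3i).
A real fundamental pair from Re and Im of e^((3+2i)t)v: X_1 = e^(3t)(cos(2t)·(1,-1) + sin(2t)·(-2,3)), X_2 = e^(3t)(sin(2t)·(1,-1) - cos(2t)·(-2,3)).
General solution: c_1X_1 + c_2X_2.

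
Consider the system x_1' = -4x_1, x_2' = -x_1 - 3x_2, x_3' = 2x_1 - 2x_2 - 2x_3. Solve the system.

x_1(t) = C_3e^(-4t), x_2(t) = C_2e^(-3t) + C_3e^(-4t), x_3(t) = C_1e^(-2t) + 2C_2e^(-3t)

Coefficient matrix A = [[-4, 0, 0], [-1, -3, 0], [2, -2, -2]].
det(A - λI) = 0 gives eigenvalues λ = -2, -3, -4.
For λ=-2: eigenvector (0,0,1).
For λ=-3: eigenvector (0,1,2).
For λ=-4: eigenvector (1,1,0).
General solution: C_1e^(-2t)(0,0,1) + C_2e^(-3t)(0,1,2) + C_3e^(-4t)(1,1,0).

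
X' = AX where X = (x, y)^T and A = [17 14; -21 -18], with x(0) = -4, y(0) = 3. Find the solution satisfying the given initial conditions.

Coefficient matrix A = [[17, 14], [-21, -18]].
Characteristic polynomial det(A - λI) = λ^2 + λ - 12 = 0.
Eigenvalues λ = 3, -4.
For λ=3: (A-λI) row 1 is [14, 14], so an eigenvector is (1, -1).
For λ=-4: (A-λI) row 1 is [21, 14], so an eigenvector is (2, -3).
General solution: C_1e^(3t)(1,-1) + C_2e^(-4t)(2,-3).
Applying x(0)=-4, y(0)=3 gives C_1=-6, C_2=1.

x(t) = -6e^(3t) + 2e^(-4t), y(t) = 6e^(3t) - 3e^(-4t)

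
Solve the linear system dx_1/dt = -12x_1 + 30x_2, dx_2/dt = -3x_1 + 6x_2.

x_1(t) = -3C_1e^(-3t)sin(3t) + C_1e^(-3t)cos(3t) + C_2e^(-3t)sin(3t) + 3C_2e^(-3t)cos(3t), x_2(t) = -C_1e^(-3t)sin(3t) + C_2e^(-3t)cos(3t)

Coefficient matrix A = [[-12, 30], [-3, 6]].
Characteristic polynomial det(A - λI) = λ^2 + 6λ + 18 = 0.
Eigenvalues λ = -3 ± 3i (complex conjugate pair).
For λ=-3+3i: an eigenvector is (1,0) - i(-3,-1) = (1 + 3i, 0 + i).
A real fundamental pair from Re and Im of e^((-3+3i)t)v: X_1 = e^(-3t)(cos(3t)·(1,0) + sin(3t)·(-3,-1)), X_2 = e^(-3t)(sin(3t)·(1,0) - cos(3t)·(-3,-1)).
General solution: C_1X_1 + C_2X_2.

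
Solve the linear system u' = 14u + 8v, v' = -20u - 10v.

u(t) = -C_1e^(2t)sin(4t) - C_1e^(2t)cos(4t) - C_2e^(2t)sin(4t) + C_2e^(2t)cos(4t), v(t) = 2C_1e^(2t)sin(4t) + C_1e^(2t)cos(4t) + C_2e^(2t)sin(4t) - 2C_2e^(2t)cos(4t)

Coefficient matrix A = [[14, 8], [-20, -10]].
Characteristic polynomial det(A - λI) = λ^2 - 4λ + 20 = 0.
Eigenvalues λ = 2 ± 4i (complex conjugate pair).
For λ=2+4i: an eigenvector is (-1,1) - i(-1,2) = (-1 + i, 1 - 2i).
A real fundamental pair from Re and Im of e^((2+4i)t)v: X_1 = e^(2t)(cos(4t)·(-1,1) + sin(4t)·(-1,2)), X_2 = e^(2t)(sin(4t)·(-1,1) - cos(4t)·(-1,2)).
General solution: C_1X_1 + C_2X_2.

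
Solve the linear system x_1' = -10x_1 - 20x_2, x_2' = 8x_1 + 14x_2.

Coefficient matrix A = [[-10, -20], [8, 14]].
Characteristic polynomial det(A - λI) = λ^2 - 4λ + 20 = 0.
Eigenvalues λ = 2 ± 4i (complex conjugate pair).
For λ=2+4i: an eigenvector is (1,-1) - i(2,-1) = (1 - 2i, -1 + i).
A real fundamental pair from Re and Im of e^((2+4i)t)v: X_1 = e^(2t)(cos(4t)·(1,-1) + sin(4t)·(2,-1)), X_2 = e^(2t)(sin(4t)·(1,-1) - cos(4t)·(2,-1)).
General solution: c_1X_1 + c_2X_2.

x_1(t) = 2c_1e^(2t)sin(4t) + c_1e^(2t)cos(4t) + c_2e^(2t)sin(4t) - 2c_2e^(2t)cos(4t), x_2(t) = -c_1e^(2t)sin(4t) - c_1e^(2t)cos(4t) - c_2e^(2t)sin(4t) + c_2e^(2t)cos(4t)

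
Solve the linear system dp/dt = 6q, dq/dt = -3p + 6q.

p(t) = c_1e^(3t)sin(3t) - c_1e^(3t)cos(3t) - c_2e^(3t)sin(3t) - c_2e^(3t)cos(3t), q(t) = c_1e^(3t)sin(3t) - c_2e^(3t)cos(3t)

Coefficient matrix A = [[0, 6], [-3, 6]].
Characteristic polynomial det(A - λI) = λ^2 - 6λ + 18 = 0.
Eigenvalues λ = 3 ± 3i (complex conjugate pair).
For λ=3+3i: an eigenvector is (-1,0) - i(1,1) = (-1 - i, 0 - i).
A real fundamental pair from Re and Im of e^((3+3i)t)v: X_1 = e^(3t)(cos(3t)·(-1,0) + sin(3t)·(1,1)), X_2 = e^(3t)(sin(3t)·(-1,0) - cos(3t)·(1,1)).
General solution: c_1X_1 + c_2X_2.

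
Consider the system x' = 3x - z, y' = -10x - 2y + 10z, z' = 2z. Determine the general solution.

x(t) = C_1e^(3t) + C_3e^(2t), y(t) = -2C_1e^(3t) + C_2e^(-2t), z(t) = C_3e^(2t)

Coefficient matrix A = [[3, 0, -1], [-10, -2, 10], [0, 0, 2]].
det(A - λI) = 0 gives eigenvalues λ = 3, -2, 2.
For λ=3: eigenvector (1,-2,0).
For λ=-2: eigenvector (0,1,0).
For λ=2: eigenvector (1,0,1).
General solution: C_1e^(3t)(1,-2,0) + C_2e^(-2t)(0,1,0) + C_3e^(2t)(1,0,1).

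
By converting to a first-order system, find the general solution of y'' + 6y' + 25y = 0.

Let x_1 = y, x_2 = y'. Then x_1' = x_2 and x_2' = -25x_1 - 6x_2.
A = [[0,1],[-25,-6]]; det(A-λI) = λ^2 + 6λ + 25.
Eigenvalues λ = -3 ± 4i.

y(t) = K_1e^(-3t)cos(4t) + K_2e^(-3t)sin(4t)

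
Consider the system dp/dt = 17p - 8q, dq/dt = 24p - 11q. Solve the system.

p(t) = 2K_1e^(5t) + K_2e^(t), q(t) = 3K_1e^(5t) + 2K_2e^(t)

Coefficient matrix A = [[17, -8], [24, -11]].
Characteristic polynomial det(A - λI) = λ^2 - 6λ + 5 = 0.
Eigenvalues λ = 5, 1.
For λ=5: (A-λI) row 1 is [12, -8], so an eigenvector is (2, 3).
For λ=1: (A-λI) row 1 is [16, -8], so an eigenvector is (1, 2).
General solution: K_1e^(5t)(2,3) + K_2e^(t)(1,2).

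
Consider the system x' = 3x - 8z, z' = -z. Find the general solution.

x(t) = -2C_1e^(-t) - C_2e^(3t), z(t) = -C_1e^(-t)

Coefficient matrix A = [[3, -8], [0, -1]].
Characteristic polynomial det(A - λI) = λ^2 - 2λ - 3 = 0.
Eigenvalues λ = -1, 3.
For λ=-1: (A-λI) row 1 is [4, -8], so an eigenvector is (-2, -1).
For λ=3: (A-λI) row 1 is [0, -8], so an eigenvector is (-1, 0).
General solution: C_1e^(-t)(-2,-1) + C_2e^(3t)(-1,0).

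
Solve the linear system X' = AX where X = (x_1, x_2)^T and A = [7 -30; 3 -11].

Coefficient matrix A = [[7, -30], [3, -11]].
Characteristic polynomial det(A - λI) = λ^2 + 4λ + 13 = 0.
Eigenvalues λ = -2 ± 3i (complex conjugate pair).
For λ=-2+3i: an eigenvector is (3,1) - i(-1,0) = (3 + i, 1).
A real fundamental pair from Re and Im of e^((-2+3i)t)v: X_1 = e^(-2t)(cos(3t)·(3,1) + sin(3t)·(-1,0)), X_2 = e^(-2t)(sin(3t)·(3,1) - cos(3t)·(-1,0)).
General solution: K_1X_1 + K_2X_2.

x_1(t) = -K_1e^(-2t)sin(3t) + 3K_1e^(-2t)cos(3t) + 3K_2e^(-2t)sin(3t) + K_2e^(-2t)cos(3t), x_2(t) = K_1e^(-2t)cos(3t) + K_2e^(-2t)sin(3t)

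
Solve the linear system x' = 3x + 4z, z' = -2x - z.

Coefficient matrix A = [[3, 4], [-2, -1]].
Characteristic polynomial det(A - λI) = λ^2 - 2λ + 5 = 0.
Eigenvalues λ = 1 ± 2i (complex conjugate pair).
For λ=1+2i: an eigenvector is (1,-1) - i(-1,0) = (1 + i, -1).
A real fundamental pair from Re and Im of e^((1+2i)t)v: X_1 = e^(t)(cos(2t)·(1,-1) + sin(2t)·(-1,0)), X_2 = e^(t)(sin(2t)·(1,-1) - cos(2t)·(-1,0)).
General solution: c_1X_1 + c_2X_2.

x(t) = -c_1e^(t)sin(2t) + c_1e^(t)cos(2t) + c_2e^(t)sin(2t) + c_2e^(t)cos(2t), z(t) = -c_1e^(t)cos(2t) - c_2e^(t)sin(2t)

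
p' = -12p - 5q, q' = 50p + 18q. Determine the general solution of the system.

p(t) = -C_1e^(3t)sin(5t) + C_2e^(3t)cos(5t), q(t) = 3C_1e^(3t)sin(5t) + C_1e^(3t)cos(5t) + C_2e^(3t)sin(5t) - 3C_2e^(3t)cos(5t)

Coefficient matrix A = [[-12, -5], [50, 18]].
Characteristic polynomial det(A - λI) = λ^2 - 6λ + 34 = 0.
Eigenvalues λ = 3 ± 5i (complex conjugate pair).
For λ=3+5i: an eigenvector is (0,1) - i(-1,3) = (0 + i, 1 - 3i).
A real fundamental pair from Re and Im of e^((3+5i)t)v: X_1 = e^(3t)(cos(5t)·(0,1) + sin(5t)·(-1,3)), X_2 = e^(3t)(sin(5t)·(0,1) - cos(5t)·(-1,3)).
General solution: C_1X_1 + C_2X_2.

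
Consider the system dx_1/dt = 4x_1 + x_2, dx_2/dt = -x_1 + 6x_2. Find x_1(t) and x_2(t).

x_1(t) = -K_1e^(5t) - K_2te^(5t) + K_2e^(5t), x_2(t) = -K_1e^(5t) - K_2te^(5t)

Coefficient matrix A = [[4, 1], [-1, 6]].
Characteristic polynomial det(A - λI) = λ^2 - 10λ + 25 = 0.
Single eigenvalue λ = 5 with algebraic multiplicity 2.
Eigenvector v = (-1,-1); generalized eigenvector w with (A-λI)w=v is (1,0).
General solution: e^(5t)[K_1·v + K_2·(t·v + w)].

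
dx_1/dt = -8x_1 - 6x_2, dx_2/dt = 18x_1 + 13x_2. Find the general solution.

x_1(t) = K_1e^(4t) - 2K_2e^(t), x_2(t) = -2K_1e^(4t) + 3K_2e^(t)

Coefficient matrix A = [[-8, -6], [18, 13]].
Characteristic polynomial det(A - λI) = λ^2 - 5λ + 4 = 0.
Eigenvalues λ = 4, 1.
For λ=4: (A-λI) row 1 is [-12, -6], so an eigenvector is (1, -2).
For λ=1: (A-λI) row 1 is [-9, -6], so an eigenvector is (-2, 3).
General solution: K_1e^(4t)(1,-2) + K_2e^(t)(-2,3).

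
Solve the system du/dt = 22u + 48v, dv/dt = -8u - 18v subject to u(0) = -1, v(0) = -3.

Coefficient matrix A = [[22, 48], [-8, -18]].
Characteristic polynomial det(A - λI) = λ^2 - 4λ - 12 = 0.
Eigenvalues λ = -2, 6.
For λ=-2: (A-λI) row 1 is [24, 48], so an eigenvector is (-2, 1).
For λ=6: (A-λI) row 1 is [16, 48], so an eigenvector is (-3, 1).
General solution: K_1e^(-2t)(-2,1) + K_2e^(6t)(-3,1).
Applying u(0)=-1, v(0)=-3 gives K_1=-10, K_2=7.

u(t) = -21e^(6t) + 20e^(-2t), v(t) = 7e^(6t) - 10e^(-2t)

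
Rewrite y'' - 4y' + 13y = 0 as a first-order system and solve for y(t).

y(t) = C_1e^(2t)cos(3t) + C_2e^(2t)sin(3t)

Let x_1 = y, x_2 = y'. Then x_1' = x_2 and x_2' = -13x_1 + 4x_2.
A = [[0,1],[-13,4]]; det(A-λI) = λ^2 - 4λ + 13.
Eigenvalues λ = 2 ± 3i.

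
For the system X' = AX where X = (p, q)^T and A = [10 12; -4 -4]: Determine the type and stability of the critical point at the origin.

unstable node

A = [[10,12],[-4,-4]]; det(A-λI) = λ^2 - 6λ + 8.
λ = 2, 4: both positive.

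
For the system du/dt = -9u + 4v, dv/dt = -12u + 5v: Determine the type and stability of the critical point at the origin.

stable node

A = [[-9,4],[-12,5]]; det(A-λI) = λ^2 + 4λ + 3.
λ = -3, -1: both negative.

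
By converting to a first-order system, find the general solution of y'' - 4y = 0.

y(t) = c_1e^(-2t) + c_2e^(2t)

Let x_1 = y, x_2 = y'. Then x_1' = x_2 and x_2' = 4x_1.
A = [[0,1],[4,0]]; det(A-λI) = λ^2 - 4.
Eigenvalues λ = -2, 2 with eigenvectors (1,-2), (1,2).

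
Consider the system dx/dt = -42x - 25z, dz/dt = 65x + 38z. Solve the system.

Coefficient matrix A = [[-42, -25], [65, 38]].
Characteristic polynomial det(A - λI) = λ^2 + 4λ + 29 = 0.
Eigenvalues λ = -2 ± 5i (complex conjugate pair).
For λ=-2+5i: an eigenvector is (-1,2) - i(-2,3) = (-1 + 2i, 2 - 3i).
A real fundamental pair from Re and Im of e^((-2+5i)t)v: X_1 = e^(-2t)(cos(5t)·(-1,2) + sin(5t)·(-2,3)), X_2 = e^(-2t)(sin(5t)·(-1,2) - cos(5t)·(-2,3)).
General solution: c_1X_1 + c_2X_2.

x(t) = -2c_1e^(-2t)sin(5t) - c_1e^(-2t)cos(5t) - c_2e^(-2t)sin(5t) + 2c_2e^(-2t)cos(5t), z(t) = 3c_1e^(-2t)sin(5t) + 2c_1e^(-2t)cos(5t) + 2c_2e^(-2t)sin(5t) - 3c_2e^(-2t)cos(5t)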